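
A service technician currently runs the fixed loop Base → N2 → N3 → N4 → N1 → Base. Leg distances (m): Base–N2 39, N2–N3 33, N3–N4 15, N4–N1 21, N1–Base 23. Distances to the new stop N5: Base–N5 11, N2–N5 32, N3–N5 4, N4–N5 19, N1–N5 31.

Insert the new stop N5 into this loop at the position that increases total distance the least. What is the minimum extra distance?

+3 m — insert N5 between N2 and N3.

Insertion cost between consecutive stops i–j is d(i,N5) + d(N5,j) − d(i,j):
  between Base and N2: 11 + 32 − 39 = 4
  between N2 and N3: 32 + 4 − 33 = 3
  between N3 and N4: 4 + 19 − 15 = 8
  between N4 and N1: 19 + 31 − 21 = 29
  between N1 and Base: 31 + 11 − 23 = 19
Cheapest insertion is between N2 and N3, adding 3.
New total = 131 + 3 = 134.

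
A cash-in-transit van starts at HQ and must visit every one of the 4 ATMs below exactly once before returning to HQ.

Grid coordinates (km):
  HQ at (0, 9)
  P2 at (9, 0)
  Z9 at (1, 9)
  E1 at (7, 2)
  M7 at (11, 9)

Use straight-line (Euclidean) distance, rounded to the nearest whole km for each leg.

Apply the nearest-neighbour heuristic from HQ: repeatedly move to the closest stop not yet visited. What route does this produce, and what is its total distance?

33 km along HQ → Z9 → E1 → P2 → M7 → HQ.

HQ → [Z9:1 / E1:10 / M7:11 / P2:13] → Z9 (1)
Z9 → [E1:9 / M7:10 / P2:12] → E1 (9)
E1 → [P2:3 / M7:8] → P2 (3)
P2 → [M7:9] → M7 (9)
Return M7→HQ: 11.
Total = 1 + 9 + 3 + 9 + 11 = 33.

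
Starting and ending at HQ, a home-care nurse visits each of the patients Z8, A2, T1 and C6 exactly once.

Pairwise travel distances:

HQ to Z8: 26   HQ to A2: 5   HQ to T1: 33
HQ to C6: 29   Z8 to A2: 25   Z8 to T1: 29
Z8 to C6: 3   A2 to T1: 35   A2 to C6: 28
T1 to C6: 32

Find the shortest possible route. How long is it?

With 4 stops there are 4!/2 = 12 distinct round trips (a route and its reverse cost the same).
HQ→Z8→A2→T1→C6→HQ: 26+25+35+32+29 = 147
HQ→Z8→A2→C6→T1→HQ: 26+25+28+32+33 = 144
HQ→Z8→T1→A2→C6→HQ: 26+29+35+28+29 = 147
HQ→Z8→T1→C6→A2→HQ: 26+29+32+28+5 = 120
HQ→Z8→C6→A2→T1→HQ: 26+3+28+35+33 = 125
HQ→Z8→C6→T1→A2→HQ: 26+3+32+35+5 = 101
HQ→A2→Z8→T1→C6→HQ: 5+25+29+32+29 = 120
HQ→A2→Z8→C6→T1→HQ: 5+25+3+32+33 = 98
HQ→A2→T1→Z8→C6→HQ: 5+35+29+3+29 = 101
HQ→A2→C6→Z8→T1→HQ: 5+28+3+29+33 = 98
HQ→T1→Z8→A2→C6→HQ: 33+29+25+28+29 = 144
HQ→T1→A2→Z8→C6→HQ: 33+35+25+3+29 = 125
The minimum is 98.
One optimal route: HQ → A2 → Z8 → C6 → T1 → HQ (or its reverse).

Minimum total distance: 98.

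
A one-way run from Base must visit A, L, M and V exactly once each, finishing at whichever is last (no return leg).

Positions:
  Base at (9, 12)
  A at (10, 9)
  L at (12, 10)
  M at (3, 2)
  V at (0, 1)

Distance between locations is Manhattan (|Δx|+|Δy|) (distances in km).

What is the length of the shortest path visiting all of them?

There are 4! = 24 possible orderings.
Base→A→L→M→V: 4+3+17+4 = 28
Base→A→L→V→M: 4+3+21+4 = 32
Base→A→M→L→V: 4+14+17+21 = 56
Base→A→M→V→L: 4+14+4+21 = 43
Base→A→V→L→M: 4+18+21+17 = 60
Base→A→V→M→L: 4+18+4+17 = 43
Base→L→A→M→V: 5+3+14+4 = 26
Base→L→A→V→M: 5+3+18+4 = 30
Base→L→M→A→V: 5+17+14+18 = 54
Base→L→M→V→A: 5+17+4+18 = 44
Base→L→V→A→M: 5+21+18+14 = 58
Base→L→V→M→A: 5+21+4+14 = 44
Base→M→A→L→V: 16+14+3+21 = 54
Base→M→A→V→L: 16+14+18+21 = 69
… (10 more)
The minimum is 26.
One shortest path: Base → L → A → M → V.

Minimum one-way distance = 26 km.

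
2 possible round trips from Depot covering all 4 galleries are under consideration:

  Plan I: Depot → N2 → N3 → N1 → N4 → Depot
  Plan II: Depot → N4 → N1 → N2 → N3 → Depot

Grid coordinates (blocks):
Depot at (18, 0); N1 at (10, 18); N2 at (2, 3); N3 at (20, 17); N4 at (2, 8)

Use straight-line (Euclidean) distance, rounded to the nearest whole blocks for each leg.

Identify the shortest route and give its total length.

Shortest is Plan I, total 80 blocks.

Plan I: 16 + 23 + 10 + 13 + 18 = 80
Plan II: 18 + 13 + 17 + 23 + 17 = 88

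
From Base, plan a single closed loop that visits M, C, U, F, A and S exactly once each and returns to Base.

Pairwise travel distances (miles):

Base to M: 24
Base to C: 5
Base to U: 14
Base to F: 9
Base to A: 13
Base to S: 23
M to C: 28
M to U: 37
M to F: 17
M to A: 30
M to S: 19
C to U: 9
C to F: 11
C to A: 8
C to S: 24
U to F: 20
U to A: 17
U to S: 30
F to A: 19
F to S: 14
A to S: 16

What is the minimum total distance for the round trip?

92 miles — the shortest possible round trip.

There are 360 distinct closed tours to check (reversals are equivalent).
Base - M - C - U - F - A - S - Base: 24+28+9+20+19+16+23 = 139
Base - M - C - U - F - S - A - Base: 24+28+9+20+14+16+13 = 124
Base - M - C - U - A - F - S - Base: 24+28+9+17+19+14+23 = 134
Base - M - C - U - A - S - F - Base: 24+28+9+17+16+14+9 = 117
Base - M - C - U - S - F - A - Base: 24+28+9+30+14+19+13 = 137
Base - M - C - U - S - A - F - Base: 24+28+9+30+16+19+9 = 135
Base - M - C - F - U - A - S - Base: 24+28+11+20+17+16+23 = 139
Base - M - C - F - U - S - A - Base: 24+28+11+20+30+16+13 = 142
… (352 more)
Base - C - U - A - S - M - F - Base: 5+9+17+16+19+17+9 = 92  ← best
The minimum is 92.
One optimal route: Base → C → U → A → S → M → F → Base (or its reverse).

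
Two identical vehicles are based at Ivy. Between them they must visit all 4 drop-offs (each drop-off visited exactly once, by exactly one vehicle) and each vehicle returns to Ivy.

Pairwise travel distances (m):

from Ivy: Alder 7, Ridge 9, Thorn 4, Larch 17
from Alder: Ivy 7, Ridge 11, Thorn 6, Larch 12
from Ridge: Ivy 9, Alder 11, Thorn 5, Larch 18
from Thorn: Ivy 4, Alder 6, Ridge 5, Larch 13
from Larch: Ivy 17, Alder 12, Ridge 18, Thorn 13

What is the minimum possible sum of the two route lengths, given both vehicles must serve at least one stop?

There are 2^3 − 1 = 7 ways to divide the 4 stops into two non-empty groups. For each, the best each vehicle can do is its own shortest tour through its group:
  {Alder} + {Ridge, Thorn, Larch}: 14 + 44 = 58
  {Ridge} + {Alder, Thorn, Larch}: 18 + 36 = 54
  {Alder, Ridge} + {Thorn, Larch}: 27 + 34 = 61
  {Thorn} + {Alder, Ridge, Larch}: 8 + 46 = 54
  {Alder, Thorn} + {Ridge, Larch}: 17 + 44 = 61
  {Ridge, Thorn} + {Alder, Larch}: 18 + 36 = 54
  … (7 splits in total)
Best: vehicle 1 Ivy → Ridge → Ivy = 18; vehicle 2 Ivy → Alder → Larch → Thorn → Ivy = 36; combined 54.

Minimum combined distance: 54 m.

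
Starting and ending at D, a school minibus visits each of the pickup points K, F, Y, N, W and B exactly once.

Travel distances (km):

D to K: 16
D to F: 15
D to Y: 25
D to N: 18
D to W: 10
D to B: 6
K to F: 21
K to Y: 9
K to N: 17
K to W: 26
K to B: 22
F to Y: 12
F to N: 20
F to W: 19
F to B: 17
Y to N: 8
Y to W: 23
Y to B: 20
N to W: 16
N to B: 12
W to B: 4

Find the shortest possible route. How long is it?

79 km — the shortest possible round trip.

With 6 stops there are 6!/2 = 360 distinct round trips (a route and its reverse cost the same).
D → K → F → Y → N → W → B → D: 16+21+12+8+16+4+6 = 83
D → K → F → Y → N → B → W → D: 16+21+12+8+12+4+10 = 83
D → K → F → Y → W → N → B → D: 16+21+12+23+16+12+6 = 106
D → K → F → Y → W → B → N → D: 16+21+12+23+4+12+18 = 106
D → K → F → Y → B → N → W → D: 16+21+12+20+12+16+10 = 107
D → K → F → Y → B → W → N → D: 16+21+12+20+4+16+18 = 107
D → K → F → N → Y → W → B → D: 16+21+20+8+23+4+6 = 98
D → K → F → N → Y → B → W → D: 16+21+20+8+20+4+10 = 99
… (352 more)
D → F → K → Y → N → W → B → D: 15+21+9+8+16+4+6 = 79  ← best
The minimum is 79.
One optimal route: D → F → K → Y → N → W → B → D (or its reverse).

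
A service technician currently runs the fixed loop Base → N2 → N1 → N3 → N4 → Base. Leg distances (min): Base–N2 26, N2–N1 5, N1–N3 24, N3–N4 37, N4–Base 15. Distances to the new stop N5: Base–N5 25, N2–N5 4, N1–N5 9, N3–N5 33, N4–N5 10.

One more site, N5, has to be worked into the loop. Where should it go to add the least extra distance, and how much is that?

Minimum extra distance: 3 min, inserting N5 between Base and N2.

Insertion cost between consecutive stops i–j is d(i,N5) + d(N5,j) − d(i,j):
  between Base and N2: 25 + 4 − 26 = 3
  between N2 and N1: 4 + 9 − 5 = 8
  between N1 and N3: 9 + 33 − 24 = 18
  between N3 and N4: 33 + 10 − 37 = 6
  between N4 and Base: 10 + 25 − 15 = 20
Cheapest insertion is between Base and N2, adding 3.
New total = 107 + 3 = 110.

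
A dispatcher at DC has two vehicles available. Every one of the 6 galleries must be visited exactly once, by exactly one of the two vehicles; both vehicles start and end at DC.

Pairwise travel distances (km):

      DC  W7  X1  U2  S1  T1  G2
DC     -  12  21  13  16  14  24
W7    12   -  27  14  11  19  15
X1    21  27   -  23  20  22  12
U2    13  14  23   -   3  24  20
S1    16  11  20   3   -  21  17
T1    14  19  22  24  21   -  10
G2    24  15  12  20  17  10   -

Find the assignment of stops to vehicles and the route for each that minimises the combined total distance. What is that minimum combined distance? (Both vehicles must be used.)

Check every non-empty split of the stops between the two vehicles; for each half take its own optimal tour:
  {W7} + {X1, U2, S1, T1, G2}: 24 + 72 = 96
  {X1} + {W7, U2, S1, T1, G2}: 42 + 66 = 108
  {W7, X1} + {U2, S1, T1, G2}: 60 + 57 = 117
  {U2} + {W7, X1, S1, T1, G2}: 26 + 79 = 105
  {W7, U2} + {X1, S1, T1, G2}: 39 + 72 = 111
  {X1, U2} + {W7, S1, T1, G2}: 57 + 64 = 121
  … (31 splits in total)
Best: vehicle 1 DC → W7 → DC = 24; vehicle 2 DC → U2 → S1 → X1 → G2 → T1 → DC = 72; combined 96.

Minimum combined distance: 96 km.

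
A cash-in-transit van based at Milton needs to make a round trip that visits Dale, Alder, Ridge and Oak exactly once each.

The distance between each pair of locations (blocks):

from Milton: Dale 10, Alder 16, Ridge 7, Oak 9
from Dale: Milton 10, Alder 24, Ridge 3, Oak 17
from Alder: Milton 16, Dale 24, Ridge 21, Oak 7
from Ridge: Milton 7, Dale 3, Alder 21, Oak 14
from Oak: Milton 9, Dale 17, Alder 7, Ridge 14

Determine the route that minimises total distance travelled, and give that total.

There are 12 distinct closed tours to check (reversals are equivalent).
Milton - Dale - Alder - Ridge - Oak - Milton: 10+24+21+14+9 = 78
Milton - Dale - Alder - Oak - Ridge - Milton: 10+24+7+14+7 = 62
Milton - Dale - Ridge - Alder - Oak - Milton: 10+3+21+7+9 = 50
Milton - Dale - Ridge - Oak - Alder - Milton: 10+3+14+7+16 = 50
Milton - Dale - Oak - Alder - Ridge - Milton: 10+17+7+21+7 = 62
Milton - Dale - Oak - Ridge - Alder - Milton: 10+17+14+21+16 = 78
Milton - Alder - Dale - Ridge - Oak - Milton: 16+24+3+14+9 = 66
Milton - Alder - Dale - Oak - Ridge - Milton: 16+24+17+14+7 = 78
Milton - Alder - Ridge - Dale - Oak - Milton: 16+21+3+17+9 = 66
Milton - Alder - Oak - Dale - Ridge - Milton: 16+7+17+3+7 = 50
Milton - Ridge - Dale - Alder - Oak - Milton: 7+3+24+7+9 = 50
Milton - Ridge - Alder - Dale - Oak - Milton: 7+21+24+17+9 = 78
The minimum is 50.
One optimal route: Milton → Dale → Ridge → Alder → Oak → Milton (or its reverse).

Shortest round trip = 50 blocks.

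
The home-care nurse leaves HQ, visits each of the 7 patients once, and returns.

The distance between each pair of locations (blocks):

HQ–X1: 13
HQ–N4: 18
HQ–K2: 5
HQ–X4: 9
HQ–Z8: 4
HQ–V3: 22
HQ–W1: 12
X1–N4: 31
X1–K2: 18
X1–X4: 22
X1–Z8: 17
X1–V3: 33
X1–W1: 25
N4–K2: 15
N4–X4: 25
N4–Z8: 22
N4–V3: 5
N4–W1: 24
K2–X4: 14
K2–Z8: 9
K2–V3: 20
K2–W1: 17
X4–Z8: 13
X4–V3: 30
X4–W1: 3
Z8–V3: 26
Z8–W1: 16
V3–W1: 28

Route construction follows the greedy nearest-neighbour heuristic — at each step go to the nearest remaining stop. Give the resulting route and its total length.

From HQ: distances to unvisited — Z8=4, K2=5, X4=9, W1=12, X1=13, N4=18, V3=22. Nearest is Z8 (4).
From Z8: distances to unvisited — K2=9, X4=13, W1=16, X1=17, N4=22, V3=26. Nearest is K2 (9).
From K2: distances to unvisited — X4=14, N4=15, W1=17, X1=18, V3=20. Nearest is X4 (14).
From X4: distances to unvisited — W1=3, X1=22, N4=25, V3=30. Nearest is W1 (3).
From W1: distances to unvisited — N4=24, X1=25, V3=28. Nearest is N4 (24).
From N4: distances to unvisited — V3=5, X1=31. Nearest is V3 (5).
From V3: distances to unvisited — X1=33. Nearest is X1 (33).
Return X1→HQ: 13.
Total = 4 + 9 + 14 + 3 + 24 + 5 + 33 + 13 = 105.

Nearest-neighbour total = 105 blocks; route HQ → Z8 → K2 → X4 → W1 → N4 → V3 → X1 → HQ.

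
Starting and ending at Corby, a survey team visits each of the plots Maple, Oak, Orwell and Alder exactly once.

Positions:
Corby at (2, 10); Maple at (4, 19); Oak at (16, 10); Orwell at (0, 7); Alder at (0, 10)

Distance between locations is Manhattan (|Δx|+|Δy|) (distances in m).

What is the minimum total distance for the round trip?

Minimum total distance: 56 m.

With 4 stops there are 4!/2 = 12 distinct round trips (a route and its reverse cost the same).
Corby - Maple - Oak - Orwell - Alder - Corby: 11+21+19+3+2 = 56
Corby - Maple - Oak - Alder - Orwell - Corby: 11+21+16+3+5 = 56
Corby - Maple - Orwell - Oak - Alder - Corby: 11+16+19+16+2 = 64
Corby - Maple - Orwell - Alder - Oak - Corby: 11+16+3+16+14 = 60
Corby - Maple - Alder - Oak - Orwell - Corby: 11+13+16+19+5 = 64
Corby - Maple - Alder - Orwell - Oak - Corby: 11+13+3+19+14 = 60
Corby - Oak - Maple - Orwell - Alder - Corby: 14+21+16+3+2 = 56
Corby - Oak - Maple - Alder - Orwell - Corby: 14+21+13+3+5 = 56
Corby - Oak - Orwell - Maple - Alder - Corby: 14+19+16+13+2 = 64
Corby - Oak - Alder - Maple - Orwell - Corby: 14+16+13+16+5 = 64
Corby - Orwell - Maple - Oak - Alder - Corby: 5+16+21+16+2 = 60
Corby - Orwell - Oak - Maple - Alder - Corby: 5+19+21+13+2 = 60
The minimum is 56.
One optimal route: Corby → Maple → Oak → Orwell → Alder → Corby (or its reverse).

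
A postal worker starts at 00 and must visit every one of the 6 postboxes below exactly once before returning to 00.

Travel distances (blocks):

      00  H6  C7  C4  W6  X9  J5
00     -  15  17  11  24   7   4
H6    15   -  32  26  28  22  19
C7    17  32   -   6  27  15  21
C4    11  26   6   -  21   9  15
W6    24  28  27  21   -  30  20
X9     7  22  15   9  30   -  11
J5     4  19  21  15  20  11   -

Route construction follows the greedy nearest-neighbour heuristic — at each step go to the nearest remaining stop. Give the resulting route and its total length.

From 00: distances to unvisited — J5=4, X9=7, C4=11, H6=15, C7=17, W6=24. Nearest is J5 (4).
From J5: distances to unvisited — X9=11, C4=15, H6=19, W6=20, C7=21. Nearest is X9 (11).
From X9: distances to unvisited — C4=9, C7=15, H6=22, W6=30. Nearest is C4 (9).
From C4: distances to unvisited — C7=6, W6=21, H6=26. Nearest is C7 (6).
From C7: distances to unvisited — W6=27, H6=32. Nearest is W6 (27).
From W6: distances to unvisited — H6=28. Nearest is H6 (28).
Return H6→00: 15.
Total = 4 + 11 + 9 + 6 + 27 + 28 + 15 = 100.

Nearest-neighbour total = 100 blocks; route 00 → J5 → X9 → C4 → C7 → W6 → H6 → 00.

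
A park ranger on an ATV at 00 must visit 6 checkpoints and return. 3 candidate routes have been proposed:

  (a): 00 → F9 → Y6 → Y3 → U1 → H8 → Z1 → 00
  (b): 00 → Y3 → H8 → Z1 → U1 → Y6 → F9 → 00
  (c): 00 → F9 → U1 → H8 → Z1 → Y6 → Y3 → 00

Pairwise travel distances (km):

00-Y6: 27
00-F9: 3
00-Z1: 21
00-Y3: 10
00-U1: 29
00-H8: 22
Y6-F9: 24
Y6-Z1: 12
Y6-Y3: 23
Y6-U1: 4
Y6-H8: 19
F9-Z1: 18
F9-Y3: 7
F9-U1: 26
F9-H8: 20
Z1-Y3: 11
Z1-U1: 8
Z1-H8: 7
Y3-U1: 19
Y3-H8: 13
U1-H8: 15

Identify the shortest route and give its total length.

Shortest is (b), total 69 km.

(a): 3 + 24 + 23 + 19 + 15 + 7 + 21 = 112
(b): 10 + 13 + 7 + 8 + 4 + 24 + 3 = 69
(c): 3 + 26 + 15 + 7 + 12 + 23 + 10 = 96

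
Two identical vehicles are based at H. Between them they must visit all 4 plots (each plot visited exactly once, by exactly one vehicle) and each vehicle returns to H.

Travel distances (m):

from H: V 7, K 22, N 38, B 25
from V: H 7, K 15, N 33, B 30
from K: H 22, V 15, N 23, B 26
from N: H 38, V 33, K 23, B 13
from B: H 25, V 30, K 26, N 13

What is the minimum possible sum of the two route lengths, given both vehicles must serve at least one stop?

Minimum combined distance: 97 m.

There are 2^3 − 1 = 7 ways to divide the 4 stops into two non-empty groups. For each, the best each vehicle can do is its own shortest tour through its group:
  {V} + {K, N, B}: 14 + 83 = 97
  {K} + {V, N, B}: 44 + 78 = 122
  {V, K} + {N, B}: 44 + 76 = 120
  {N} + {V, K, B}: 76 + 73 = 149
  {V, N} + {K, B}: 78 + 73 = 151
  {K, N} + {V, B}: 83 + 62 = 145
  … (7 splits in total)
Best: vehicle 1 H → V → H = 14; vehicle 2 H → K → N → B → H = 83; combined 97.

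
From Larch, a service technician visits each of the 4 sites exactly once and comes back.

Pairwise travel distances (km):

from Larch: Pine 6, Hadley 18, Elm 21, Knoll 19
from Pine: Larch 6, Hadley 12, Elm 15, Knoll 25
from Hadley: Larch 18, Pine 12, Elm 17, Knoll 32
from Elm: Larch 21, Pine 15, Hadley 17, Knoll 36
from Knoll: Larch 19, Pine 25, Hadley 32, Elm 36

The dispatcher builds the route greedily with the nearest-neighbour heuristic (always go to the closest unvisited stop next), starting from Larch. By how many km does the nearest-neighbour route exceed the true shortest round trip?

The nearest-neighbour route is 1 km longer than optimal.

From Larch: Pine=6, Hadley=18, Knoll=19, Elm=21 → choose Pine (6).
From Pine: Hadley=12, Elm=15, Knoll=25 → choose Hadley (12).
From Hadley: Elm=17, Knoll=32 → choose Elm (17).
From Elm: Knoll=36 → choose Knoll (36).
NN route Larch → Pine → Hadley → Elm → Knoll → Larch costs 90.
Optimal: Larch → Pine → Elm → Hadley → Knoll → Larch costs 89 (by enumerating all 12 distinct tours).
Excess = 90 − 89 = 1.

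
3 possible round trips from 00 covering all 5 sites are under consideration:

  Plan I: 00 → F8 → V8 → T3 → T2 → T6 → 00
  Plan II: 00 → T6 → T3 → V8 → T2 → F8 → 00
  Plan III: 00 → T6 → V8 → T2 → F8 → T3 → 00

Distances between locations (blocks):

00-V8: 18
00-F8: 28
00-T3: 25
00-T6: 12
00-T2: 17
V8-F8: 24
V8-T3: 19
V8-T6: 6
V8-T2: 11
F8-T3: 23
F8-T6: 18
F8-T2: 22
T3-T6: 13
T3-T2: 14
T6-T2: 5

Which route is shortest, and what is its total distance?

Plan I: 28 + 24 + 19 + 14 + 5 + 12 = 102
Plan II: 12 + 13 + 19 + 11 + 22 + 28 = 105
Plan III: 12 + 6 + 11 + 22 + 23 + 25 = 99

99 blocks — Plan III is the shortest.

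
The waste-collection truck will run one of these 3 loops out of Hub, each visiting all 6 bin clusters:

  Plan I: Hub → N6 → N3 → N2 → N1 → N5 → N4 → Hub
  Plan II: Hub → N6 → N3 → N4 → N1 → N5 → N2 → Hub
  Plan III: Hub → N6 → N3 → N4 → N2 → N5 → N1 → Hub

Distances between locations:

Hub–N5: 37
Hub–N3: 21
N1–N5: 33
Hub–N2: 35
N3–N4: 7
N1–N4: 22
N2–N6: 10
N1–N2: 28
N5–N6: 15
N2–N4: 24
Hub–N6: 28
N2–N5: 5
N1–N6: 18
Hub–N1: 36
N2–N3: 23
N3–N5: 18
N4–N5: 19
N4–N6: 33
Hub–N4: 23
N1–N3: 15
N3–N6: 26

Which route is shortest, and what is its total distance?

Shortest is Plan II, total 156.

Plan I: 28 + 26 + 23 + 28 + 33 + 19 + 23 = 180
Plan II: 28 + 26 + 7 + 22 + 33 + 5 + 35 = 156
Plan III: 28 + 26 + 7 + 24 + 5 + 33 + 36 = 159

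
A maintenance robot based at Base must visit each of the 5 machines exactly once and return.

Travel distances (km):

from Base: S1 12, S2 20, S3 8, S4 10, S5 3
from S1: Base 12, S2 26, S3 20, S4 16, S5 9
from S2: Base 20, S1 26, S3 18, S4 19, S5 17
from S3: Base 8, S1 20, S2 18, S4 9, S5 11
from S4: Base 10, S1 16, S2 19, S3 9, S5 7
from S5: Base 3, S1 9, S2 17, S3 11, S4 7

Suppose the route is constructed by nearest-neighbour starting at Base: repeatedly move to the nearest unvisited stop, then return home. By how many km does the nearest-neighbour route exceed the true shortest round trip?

From Base: S5=3, S3=8, S4=10, S1=12, S2=20 → choose S5 (3).
From S5: S4=7, S1=9, S3=11, S2=17 → choose S4 (7).
From S4: S3=9, S1=16, S2=19 → choose S3 (9).
From S3: S2=18, S1=20 → choose S2 (18).
From S2: S1=26 → choose S1 (26).
NN route Base → S5 → S4 → S3 → S2 → S1 → Base costs 75.
Optimal: Base → S1 → S5 → S4 → S2 → S3 → Base costs 73 (by enumerating all 60 distinct tours).
Excess = 75 − 73 = 2.

Excess over optimum: 2 km.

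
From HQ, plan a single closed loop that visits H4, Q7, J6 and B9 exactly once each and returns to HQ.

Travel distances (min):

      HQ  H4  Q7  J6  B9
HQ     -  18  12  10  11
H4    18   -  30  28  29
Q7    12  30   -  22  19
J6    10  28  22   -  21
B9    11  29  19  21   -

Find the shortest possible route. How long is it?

Minimum total distance: 98 min.

HQ-H4-Q7-J6-B9-HQ: 18+30+22+21+11 = 102
HQ-H4-Q7-B9-J6-HQ: 18+30+19+21+10 = 98
HQ-H4-J6-Q7-B9-HQ: 18+28+22+19+11 = 98
HQ-H4-J6-B9-Q7-HQ: 18+28+21+19+12 = 98
HQ-H4-B9-Q7-J6-HQ: 18+29+19+22+10 = 98
HQ-H4-B9-J6-Q7-HQ: 18+29+21+22+12 = 102
HQ-Q7-H4-J6-B9-HQ: 12+30+28+21+11 = 102
HQ-Q7-H4-B9-J6-HQ: 12+30+29+21+10 = 102
HQ-Q7-J6-H4-B9-HQ: 12+22+28+29+11 = 102
HQ-Q7-B9-H4-J6-HQ: 12+19+29+28+10 = 98
HQ-J6-H4-Q7-B9-HQ: 10+28+30+19+11 = 98
HQ-J6-Q7-H4-B9-HQ: 10+22+30+29+11 = 102
The minimum is 98.
One optimal route: HQ → H4 → Q7 → B9 → J6 → HQ (or its reverse).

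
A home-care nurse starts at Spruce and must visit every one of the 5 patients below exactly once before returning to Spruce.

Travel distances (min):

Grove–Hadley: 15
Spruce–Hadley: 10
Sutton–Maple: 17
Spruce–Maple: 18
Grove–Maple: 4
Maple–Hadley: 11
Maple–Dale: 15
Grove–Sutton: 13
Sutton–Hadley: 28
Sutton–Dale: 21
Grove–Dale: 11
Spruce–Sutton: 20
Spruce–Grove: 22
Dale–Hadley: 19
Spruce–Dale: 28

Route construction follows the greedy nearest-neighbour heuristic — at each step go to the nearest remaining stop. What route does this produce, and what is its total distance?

Total distance 77 min via the nearest-neighbour route Spruce → Hadley → Maple → Grove → Dale → Sutton → Spruce.

At Spruce the remaining stops are Hadley 10, Maple 18, Sutton 20, Grove 22, Dale 28; go to Hadley.
At Hadley the remaining stops are Maple 11, Grove 15, Dale 19, Sutton 28; go to Maple.
At Maple the remaining stops are Grove 4, Dale 15, Sutton 17; go to Grove.
At Grove the remaining stops are Dale 11, Sutton 13; go to Dale.
At Dale the remaining stops are Sutton 21; go to Sutton.
Return Sutton→Spruce: 20.
Total = 10 + 11 + 4 + 11 + 21 + 20 = 77.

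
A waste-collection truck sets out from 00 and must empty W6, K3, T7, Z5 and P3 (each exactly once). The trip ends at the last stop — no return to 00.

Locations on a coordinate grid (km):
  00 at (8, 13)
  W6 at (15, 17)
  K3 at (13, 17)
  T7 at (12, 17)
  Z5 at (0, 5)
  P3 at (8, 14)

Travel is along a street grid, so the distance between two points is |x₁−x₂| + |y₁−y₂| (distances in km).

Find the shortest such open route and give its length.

Minimum one-way distance = 38 km.

There are 5! = 120 possible orderings.
00 - W6 - K3 - T7 - Z5 - P3: 11+2+1+24+17 = 55
00 - W6 - K3 - T7 - P3 - Z5: 11+2+1+7+17 = 38
00 - W6 - K3 - Z5 - T7 - P3: 11+2+25+24+7 = 69
00 - W6 - K3 - Z5 - P3 - T7: 11+2+25+17+7 = 62
00 - W6 - K3 - P3 - T7 - Z5: 11+2+8+7+24 = 52
00 - W6 - K3 - P3 - Z5 - T7: 11+2+8+17+24 = 62
00 - W6 - T7 - K3 - Z5 - P3: 11+3+1+25+17 = 57
00 - W6 - T7 - K3 - P3 - Z5: 11+3+1+8+17 = 40
00 - W6 - T7 - Z5 - K3 - P3: 11+3+24+25+8 = 71
00 - W6 - T7 - Z5 - P3 - K3: 11+3+24+17+8 = 63
00 - W6 - T7 - P3 - K3 - Z5: 11+3+7+8+25 = 54
00 - W6 - T7 - P3 - Z5 - K3: 11+3+7+17+25 = 63
00 - W6 - Z5 - K3 - T7 - P3: 11+27+25+1+7 = 71
00 - W6 - Z5 - K3 - P3 - T7: 11+27+25+8+7 = 78
… (106 more)
The minimum is 38.
One shortest path: 00 → W6 → K3 → T7 → P3 → Z5.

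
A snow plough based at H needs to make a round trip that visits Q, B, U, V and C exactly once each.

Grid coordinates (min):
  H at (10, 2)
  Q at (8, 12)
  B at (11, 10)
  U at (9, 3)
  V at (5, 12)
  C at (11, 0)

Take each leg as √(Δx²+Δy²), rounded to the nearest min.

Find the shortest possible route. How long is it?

With 5 stops there are 5!/2 = 60 distinct round trips (a route and its reverse cost the same).
H - Q - B - U - V - C - H: 10+4+7+10+13+2 = 46
H - Q - B - U - C - V - H: 10+4+7+4+13+11 = 49
H - Q - B - V - U - C - H: 10+4+6+10+4+2 = 36
H - Q - B - V - C - U - H: 10+4+6+13+4+1 = 38
H - Q - B - C - U - V - H: 10+4+10+4+10+11 = 49
H - Q - B - C - V - U - H: 10+4+10+13+10+1 = 48
H - Q - U - B - V - C - H: 10+9+7+6+13+2 = 47
H - Q - U - B - C - V - H: 10+9+7+10+13+11 = 60
H - Q - U - V - B - C - H: 10+9+10+6+10+2 = 47
H - Q - U - V - C - B - H: 10+9+10+13+10+8 = 60
H - Q - U - C - B - V - H: 10+9+4+10+6+11 = 50
H - Q - U - C - V - B - H: 10+9+4+13+6+8 = 50
H - Q - V - B - U - C - H: 10+3+6+7+4+2 = 32
H - Q - V - B - C - U - H: 10+3+6+10+4+1 = 34
… (46 more)
H - U - B - Q - V - C - H: 1+7+4+3+13+2 = 30  ← best
The minimum is 30.
One optimal route: H → U → B → Q → V → C → H (or its reverse).

30 min — the shortest possible round trip.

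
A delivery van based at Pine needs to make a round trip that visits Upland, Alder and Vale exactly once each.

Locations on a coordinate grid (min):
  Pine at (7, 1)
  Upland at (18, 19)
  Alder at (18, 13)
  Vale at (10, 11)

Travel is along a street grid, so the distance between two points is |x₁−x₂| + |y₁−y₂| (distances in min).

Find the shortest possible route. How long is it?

Minimum total distance: 58 min.

Pine → Upland → Alder → Vale → Pine: 29+6+10+13 = 58
Pine → Upland → Vale → Alder → Pine: 29+16+10+23 = 78
Pine → Alder → Upland → Vale → Pine: 23+6+16+13 = 58
The minimum is 58.
One optimal route: Pine → Upland → Alder → Vale → Pine (or its reverse).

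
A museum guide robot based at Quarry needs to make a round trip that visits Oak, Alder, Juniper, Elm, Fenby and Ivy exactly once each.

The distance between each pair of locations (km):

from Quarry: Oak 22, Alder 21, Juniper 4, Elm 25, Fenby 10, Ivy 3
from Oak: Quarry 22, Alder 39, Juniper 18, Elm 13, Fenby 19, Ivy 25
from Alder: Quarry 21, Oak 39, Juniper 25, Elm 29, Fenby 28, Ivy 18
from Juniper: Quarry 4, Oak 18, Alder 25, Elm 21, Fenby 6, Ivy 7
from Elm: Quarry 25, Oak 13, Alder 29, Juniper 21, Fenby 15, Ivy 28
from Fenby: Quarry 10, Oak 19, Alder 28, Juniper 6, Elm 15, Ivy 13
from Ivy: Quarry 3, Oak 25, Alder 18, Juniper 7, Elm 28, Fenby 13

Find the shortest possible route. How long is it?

With 6 stops there are 6!/2 = 360 distinct round trips (a route and its reverse cost the same).
Quarry - Oak - Alder - Juniper - Elm - Fenby - Ivy - Quarry: 22+39+25+21+15+13+3 = 138
Quarry - Oak - Alder - Juniper - Elm - Ivy - Fenby - Quarry: 22+39+25+21+28+13+10 = 158
Quarry - Oak - Alder - Juniper - Fenby - Elm - Ivy - Quarry: 22+39+25+6+15+28+3 = 138
Quarry - Oak - Alder - Juniper - Fenby - Ivy - Elm - Quarry: 22+39+25+6+13+28+25 = 158
Quarry - Oak - Alder - Juniper - Ivy - Elm - Fenby - Quarry: 22+39+25+7+28+15+10 = 146
Quarry - Oak - Alder - Juniper - Ivy - Fenby - Elm - Quarry: 22+39+25+7+13+15+25 = 146
Quarry - Oak - Alder - Elm - Juniper - Fenby - Ivy - Quarry: 22+39+29+21+6+13+3 = 133
Quarry - Oak - Alder - Elm - Juniper - Ivy - Fenby - Quarry: 22+39+29+21+7+13+10 = 141
… (352 more)
Quarry - Juniper - Fenby - Oak - Elm - Alder - Ivy - Quarry: 4+6+19+13+29+18+3 = 92  ← best
The minimum is 92.
One optimal route: Quarry → Juniper → Fenby → Oak → Elm → Alder → Ivy → Quarry (or its reverse).

Shortest round trip = 92 km.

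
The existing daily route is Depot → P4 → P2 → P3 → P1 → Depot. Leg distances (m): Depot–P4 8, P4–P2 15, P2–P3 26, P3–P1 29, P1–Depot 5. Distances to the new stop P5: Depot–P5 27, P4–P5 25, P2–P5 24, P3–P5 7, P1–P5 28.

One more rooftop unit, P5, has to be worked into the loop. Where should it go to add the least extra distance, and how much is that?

Adding 5 m by placing P5 on the P2–P3 leg.

Insertion cost between consecutive stops i–j is d(i,P5) + d(P5,j) − d(i,j):
  between Depot and P4: 27 + 25 − 8 = 44
  between P4 and P2: 25 + 24 − 15 = 34
  between P2 and P3: 24 + 7 − 26 = 5
  between P3 and P1: 7 + 28 − 29 = 6
  between P1 and Depot: 28 + 27 − 5 = 50
Cheapest insertion is between P2 and P3, adding 5.
New total = 83 + 5 = 88.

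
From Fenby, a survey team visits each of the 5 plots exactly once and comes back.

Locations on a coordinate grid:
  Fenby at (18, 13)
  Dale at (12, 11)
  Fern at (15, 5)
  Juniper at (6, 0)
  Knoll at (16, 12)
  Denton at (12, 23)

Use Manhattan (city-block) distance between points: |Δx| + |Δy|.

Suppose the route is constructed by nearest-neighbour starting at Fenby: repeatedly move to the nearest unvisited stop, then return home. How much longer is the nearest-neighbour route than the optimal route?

The nearest-neighbour route is 6 longer than optimal.

Fenby: Knoll=3, Dale=8, Fern=11, Denton=16, Juniper=25 ⇒ Knoll
Knoll: Dale=5, Fern=8, Denton=15, Juniper=22 ⇒ Dale
Dale: Fern=9, Denton=12, Juniper=17 ⇒ Fern
Fern: Juniper=14, Denton=21 ⇒ Juniper
Juniper: Denton=29 ⇒ Denton
NN route Fenby → Knoll → Dale → Fern → Juniper → Denton → Fenby costs 76.
Optimal: Fenby → Knoll → Fern → Juniper → Dale → Denton → Fenby costs 70 (by enumerating all 60 distinct tours).
Excess = 76 − 70 = 6.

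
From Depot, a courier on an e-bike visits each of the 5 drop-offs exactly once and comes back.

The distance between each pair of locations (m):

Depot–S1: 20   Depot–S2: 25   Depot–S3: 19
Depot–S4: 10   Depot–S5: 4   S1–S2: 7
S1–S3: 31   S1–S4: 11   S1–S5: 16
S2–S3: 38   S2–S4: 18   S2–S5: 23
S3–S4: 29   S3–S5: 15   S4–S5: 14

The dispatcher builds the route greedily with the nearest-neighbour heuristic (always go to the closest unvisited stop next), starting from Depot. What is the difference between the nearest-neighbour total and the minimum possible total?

8 m longer than the optimal tour.

Depot: S5=4, S4=10, S3=19, S1=20, S2=25 ⇒ S5
S5: S4=14, S3=15, S1=16, S2=23 ⇒ S4
S4: S1=11, S2=18, S3=29 ⇒ S1
S1: S2=7, S3=31 ⇒ S2
S2: S3=38 ⇒ S3
NN route Depot → S5 → S4 → S1 → S2 → S3 → Depot costs 93.
Optimal: Depot → S3 → S5 → S1 → S2 → S4 → Depot costs 85 (by enumerating all 60 distinct tours).
Excess = 93 − 85 = 8.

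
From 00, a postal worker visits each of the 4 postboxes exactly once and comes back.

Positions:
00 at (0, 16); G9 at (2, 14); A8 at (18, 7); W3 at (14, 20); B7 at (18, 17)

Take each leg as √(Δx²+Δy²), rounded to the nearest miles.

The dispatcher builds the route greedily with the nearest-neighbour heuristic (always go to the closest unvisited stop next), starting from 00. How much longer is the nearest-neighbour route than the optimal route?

00: G9=3, W3=15, B7=18, A8=20 ⇒ G9
G9: W3=13, B7=16, A8=17 ⇒ W3
W3: B7=5, A8=14 ⇒ B7
B7: A8=10 ⇒ A8
NN route 00 → G9 → W3 → B7 → A8 → 00 costs 51.
Optimal: 00 → G9 → A8 → B7 → W3 → 00 costs 50 (by enumerating all 12 distinct tours).
Excess = 51 − 50 = 1.

1 miles longer than the optimal tour.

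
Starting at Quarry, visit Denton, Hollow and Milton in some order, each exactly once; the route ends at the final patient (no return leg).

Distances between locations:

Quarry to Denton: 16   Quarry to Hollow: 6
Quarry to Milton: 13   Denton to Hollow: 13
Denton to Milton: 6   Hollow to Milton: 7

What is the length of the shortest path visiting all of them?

There are 3! = 6 possible orderings.
Quarry - Denton - Hollow - Milton: 16+13+7 = 36
Quarry - Denton - Milton - Hollow: 16+6+7 = 29
Quarry - Hollow - Denton - Milton: 6+13+6 = 25
Quarry - Hollow - Milton - Denton: 6+7+6 = 19
Quarry - Milton - Denton - Hollow: 13+6+13 = 32
Quarry - Milton - Hollow - Denton: 13+7+13 = 33
The minimum is 19.
One shortest path: Quarry → Hollow → Milton → Denton.

Minimum one-way distance = 19.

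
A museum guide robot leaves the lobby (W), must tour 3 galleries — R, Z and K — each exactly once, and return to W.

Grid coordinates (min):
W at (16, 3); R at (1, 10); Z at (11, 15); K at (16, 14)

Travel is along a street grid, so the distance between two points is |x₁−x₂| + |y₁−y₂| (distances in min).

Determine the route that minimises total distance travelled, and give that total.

With 3 stops there are 3!/2 = 3 distinct round trips (a route and its reverse cost the same).
W → R → Z → K → W: 22+15+6+11 = 54
W → R → K → Z → W: 22+19+6+17 = 64
W → Z → R → K → W: 17+15+19+11 = 62
The minimum is 54.
One optimal route: W → R → Z → K → W (or its reverse).

Minimum total distance: 54 min.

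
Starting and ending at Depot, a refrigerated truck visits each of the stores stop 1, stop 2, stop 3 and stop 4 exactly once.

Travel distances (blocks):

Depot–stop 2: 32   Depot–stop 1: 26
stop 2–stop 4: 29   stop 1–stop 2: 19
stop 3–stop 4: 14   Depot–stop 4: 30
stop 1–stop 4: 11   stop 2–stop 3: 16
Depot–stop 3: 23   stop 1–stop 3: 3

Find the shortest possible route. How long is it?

Minimum total distance: 92 blocks.

There are 12 distinct closed tours to check (reversals are equivalent).
Depot → stop 1 → stop 2 → stop 3 → stop 4 → Depot: 26+19+16+14+30 = 105
Depot → stop 1 → stop 2 → stop 4 → stop 3 → Depot: 26+19+29+14+23 = 111
Depot → stop 1 → stop 3 → stop 2 → stop 4 → Depot: 26+3+16+29+30 = 104
Depot → stop 1 → stop 3 → stop 4 → stop 2 → Depot: 26+3+14+29+32 = 104
Depot → stop 1 → stop 4 → stop 2 → stop 3 → Depot: 26+11+29+16+23 = 105
Depot → stop 1 → stop 4 → stop 3 → stop 2 → Depot: 26+11+14+16+32 = 99
Depot → stop 2 → stop 1 → stop 3 → stop 4 → Depot: 32+19+3+14+30 = 98
Depot → stop 2 → stop 1 → stop 4 → stop 3 → Depot: 32+19+11+14+23 = 99
Depot → stop 2 → stop 3 → stop 1 → stop 4 → Depot: 32+16+3+11+30 = 92
Depot → stop 2 → stop 4 → stop 1 → stop 3 → Depot: 32+29+11+3+23 = 98
Depot → stop 3 → stop 1 → stop 2 → stop 4 → Depot: 23+3+19+29+30 = 104
Depot → stop 3 → stop 2 → stop 1 → stop 4 → Depot: 23+16+19+11+30 = 99
The minimum is 92.
One optimal route: Depot → stop 2 → stop 3 → stop 1 → stop 4 → Depot (or its reverse).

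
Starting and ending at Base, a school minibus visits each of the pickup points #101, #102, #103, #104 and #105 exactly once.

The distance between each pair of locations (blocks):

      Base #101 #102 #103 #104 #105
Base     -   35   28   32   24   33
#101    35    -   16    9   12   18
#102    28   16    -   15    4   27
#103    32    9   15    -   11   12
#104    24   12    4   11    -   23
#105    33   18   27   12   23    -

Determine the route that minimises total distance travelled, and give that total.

There are 60 distinct closed tours to check (reversals are equivalent).
Base→#101→#102→#103→#104→#105→Base: 35+16+15+11+23+33 = 133
Base→#101→#102→#103→#105→#104→Base: 35+16+15+12+23+24 = 125
Base→#101→#102→#104→#103→#105→Base: 35+16+4+11+12+33 = 111
Base→#101→#102→#104→#105→#103→Base: 35+16+4+23+12+32 = 122
Base→#101→#102→#105→#103→#104→Base: 35+16+27+12+11+24 = 125
Base→#101→#102→#105→#104→#103→Base: 35+16+27+23+11+32 = 144
Base→#101→#103→#102→#104→#105→Base: 35+9+15+4+23+33 = 119
Base→#101→#103→#102→#105→#104→Base: 35+9+15+27+23+24 = 133
Base→#101→#103→#104→#102→#105→Base: 35+9+11+4+27+33 = 119
Base→#101→#103→#104→#105→#102→Base: 35+9+11+23+27+28 = 133
Base→#101→#103→#105→#102→#104→Base: 35+9+12+27+4+24 = 111
Base→#101→#103→#105→#104→#102→Base: 35+9+12+23+4+28 = 111
Base→#101→#104→#102→#103→#105→Base: 35+12+4+15+12+33 = 111
Base→#101→#104→#102→#105→#103→Base: 35+12+4+27+12+32 = 122
… (46 more)
Base→#102→#104→#101→#103→#105→Base: 28+4+12+9+12+33 = 98  ← best
The minimum is 98.
One optimal route: Base → #102 → #104 → #101 → #103 → #105 → Base (or its reverse).

Shortest round trip = 98 blocks.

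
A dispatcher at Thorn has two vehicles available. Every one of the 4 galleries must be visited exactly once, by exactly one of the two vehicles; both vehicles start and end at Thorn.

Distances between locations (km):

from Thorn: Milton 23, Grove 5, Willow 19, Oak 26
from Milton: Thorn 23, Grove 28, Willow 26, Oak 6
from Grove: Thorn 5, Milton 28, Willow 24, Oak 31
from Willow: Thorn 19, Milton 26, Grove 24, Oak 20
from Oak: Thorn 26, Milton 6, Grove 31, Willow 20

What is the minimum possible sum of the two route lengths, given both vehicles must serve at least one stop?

Check every non-empty split of the stops between the two vehicles; for each half take its own optimal tour:
  {Milton} + {Grove, Willow, Oak}: 46 + 75 = 121
  {Grove} + {Milton, Willow, Oak}: 10 + 68 = 78
  {Milton, Grove} + {Willow, Oak}: 56 + 65 = 121
  {Willow} + {Milton, Grove, Oak}: 38 + 65 = 103
  {Milton, Willow} + {Grove, Oak}: 68 + 62 = 130
  {Grove, Willow} + {Milton, Oak}: 48 + 55 = 103
  … (7 splits in total)
Best: vehicle 1 Thorn → Grove → Thorn = 10; vehicle 2 Thorn → Milton → Oak → Willow → Thorn = 68; combined 78.

78 km — the smallest possible combined total.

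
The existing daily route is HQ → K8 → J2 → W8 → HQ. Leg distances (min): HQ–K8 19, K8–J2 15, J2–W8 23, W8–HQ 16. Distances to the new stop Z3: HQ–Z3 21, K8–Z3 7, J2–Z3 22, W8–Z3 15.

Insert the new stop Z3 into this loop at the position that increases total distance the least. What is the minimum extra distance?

Adding 9 min by placing Z3 on the HQ–K8 leg.

Insertion cost between consecutive stops i–j is d(i,Z3) + d(Z3,j) − d(i,j):
  between HQ and K8: 21 + 7 − 19 = 9
  between K8 and J2: 7 + 22 − 15 = 14
  between J2 and W8: 22 + 15 − 23 = 14
  between W8 and HQ: 15 + 21 − 16 = 20
Cheapest insertion is between HQ and K8, adding 9.
New total = 73 + 9 = 82.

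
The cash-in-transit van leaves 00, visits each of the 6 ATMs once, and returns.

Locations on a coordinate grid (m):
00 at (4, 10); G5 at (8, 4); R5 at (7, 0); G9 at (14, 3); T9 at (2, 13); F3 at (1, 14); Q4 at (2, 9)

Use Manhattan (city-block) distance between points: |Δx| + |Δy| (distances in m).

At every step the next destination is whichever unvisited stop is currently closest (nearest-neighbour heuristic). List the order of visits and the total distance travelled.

00 → [Q4:3 / T9:5 / F3:7 / G5:10 / R5:13 / G9:17] → Q4 (3)
Q4 → [T9:4 / F3:6 / G5:11 / R5:14 / G9:18] → T9 (4)
T9 → [F3:2 / G5:15 / R5:18 / G9:22] → F3 (2)
F3 → [G5:17 / R5:20 / G9:24] → G5 (17)
G5 → [R5:5 / G9:7] → R5 (5)
R5 → [G9:10] → G9 (10)
Return G9→00: 17.
Total = 3 + 4 + 2 + 17 + 5 + 10 + 17 = 58.

Nearest-neighbour total = 58 m; route 00 → Q4 → T9 → F3 → G5 → R5 → G9 → 00.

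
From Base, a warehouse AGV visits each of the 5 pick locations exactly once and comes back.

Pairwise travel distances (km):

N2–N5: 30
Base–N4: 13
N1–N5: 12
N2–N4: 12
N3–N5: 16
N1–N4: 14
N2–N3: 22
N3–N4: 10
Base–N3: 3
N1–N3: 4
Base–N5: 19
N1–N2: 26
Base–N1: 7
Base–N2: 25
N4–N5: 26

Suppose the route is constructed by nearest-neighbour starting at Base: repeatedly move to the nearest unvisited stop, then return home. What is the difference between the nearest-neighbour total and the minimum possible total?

Base: N3=3, N1=7, N4=13, N5=19, N2=25 ⇒ N3
N3: N1=4, N4=10, N5=16, N2=22 ⇒ N1
N1: N5=12, N4=14, N2=26 ⇒ N5
N5: N4=26, N2=30 ⇒ N4
N4: N2=12 ⇒ N2
NN route Base → N3 → N1 → N5 → N4 → N2 → Base costs 82.
Optimal: Base → N1 → N5 → N2 → N4 → N3 → Base costs 74 (by enumerating all 60 distinct tours).
Excess = 82 − 74 = 8.

The nearest-neighbour route is 8 km longer than optimal.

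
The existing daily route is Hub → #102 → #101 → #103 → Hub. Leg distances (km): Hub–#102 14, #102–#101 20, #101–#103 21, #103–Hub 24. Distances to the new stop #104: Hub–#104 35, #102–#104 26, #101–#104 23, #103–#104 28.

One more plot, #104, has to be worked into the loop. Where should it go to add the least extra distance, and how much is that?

Insertion cost between consecutive stops i–j is d(i,#104) + d(#104,j) − d(i,j):
  between Hub and #102: 35 + 26 − 14 = 47
  between #102 and #101: 26 + 23 − 20 = 29
  between #101 and #103: 23 + 28 − 21 = 30
  between #103 and Hub: 28 + 35 − 24 = 39
Cheapest insertion is between #102 and #101, adding 29.
New total = 79 + 29 = 108.

+29 km — insert #104 between #102 and #101.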